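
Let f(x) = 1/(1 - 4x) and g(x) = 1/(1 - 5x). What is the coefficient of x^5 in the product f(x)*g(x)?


The coefficient of x^n in f*g is the Cauchy product: sum_{k=0}^{n} a^k * b^(n-k).
With a=4, b=5, n=5:
sum_{k=0}^{5} 4^k * 5^(5-k)
= 11529

11529


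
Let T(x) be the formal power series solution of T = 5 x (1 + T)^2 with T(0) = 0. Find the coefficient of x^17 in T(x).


Apply the Lagrange inversion formula: if T = 5 x * phi(T) with phi(t) = (1 + t)^2, then [x^n] T = 5^n * (1/n) [t^(n-1)] phi(t)^n = 5^n * (1/n) [t^(n-1)] (1 + t)^(2n) = 5^n * (1/n) C(2n, n-1).
Using the identity C(2n, n-1) = C(2n, n) * n / (n+1), the unscaled factor equals C(2n, n) / (n+1) = C_n, the n-th Catalan number.
For n = 17: C_17 = C(34, 17) / 18 = 2333606220/18 = 129644790.
With the 5^17 = 762939453125 factor, the coefficient is 762939453125 * 129644790 = 98911125183105468750.

98911125183105468750


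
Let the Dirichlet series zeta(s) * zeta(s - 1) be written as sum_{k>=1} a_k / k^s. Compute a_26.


Convolution gives a_k = sum_{d | k} d * 1 = sum_{d | k} d = sigma(k), the sum of positive divisors of k.
For k = 26, the divisors are 1, 2, 13, 26, so
sigma(26) = 1 + 2 + 13 + 26 = 42.

42


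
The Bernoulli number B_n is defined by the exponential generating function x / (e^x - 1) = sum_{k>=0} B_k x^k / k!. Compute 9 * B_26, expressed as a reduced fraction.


Bernoulli numbers can also be computed recursively via B_0 = 1 and sum_{j=0}^{m} C(m+1, j) B_j = 0 for m >= 1. Odd-index Bernoulli numbers vanish for k >= 3.
Computing B_26 = 8553103/6, so 9 * B_26 = 9 * 8553103/6 = 25659309/2.

25659309/2


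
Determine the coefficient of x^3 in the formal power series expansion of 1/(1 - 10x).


The geometric series identity gives 1/(1 - c x) = sum_{k>=0} c^k x^k, so the coefficient of x^k is c^k.
Here c = 10 and k = 3.
Computing: 10^3 = 1000

1000


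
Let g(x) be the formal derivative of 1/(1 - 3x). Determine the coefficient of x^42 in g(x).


Differentiate termwise: d/dx sum_{k>=0} 3^k x^k = sum_{k>=1} k 3^k x^(k-1) = sum_{j>=0} (j+1) 3^(j+1) x^j.
Equivalently, d/dx [1/(1 - 3x)] = 3/(1 - 3x)^2.
For j = 42: 43 * 3^43 = 43 * 328256967394537077627 = 14115049597965094337961.

14115049597965094337961


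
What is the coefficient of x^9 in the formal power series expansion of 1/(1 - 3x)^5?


The general identity 1/(1 - c x)^r = sum_{k>=0} c^k C(k + r - 1, r - 1) x^k follows by substituting y = c x into 1/(1 - y)^r = sum_{k>=0} C(k + r - 1, r - 1) y^k.
For c = 3, r = 5, k = 9:
3^9 * C(13, 4) = 19683 * 715 = 14073345.

14073345


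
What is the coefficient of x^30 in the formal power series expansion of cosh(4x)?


The Maclaurin series is cosh(t) = sum_{m>=0} t^(2m) / (2m)!, so substituting t = 4x, only even powers of x are nonzero, with coefficient of x^(2m) equal to 4^(2m) / (2m)!.
For x^30 the coefficient is 4^30/30! = 1152921504606846976/265252859812191058636308480000000 = 17179869184/3952575621190533915703125.

17179869184/3952575621190533915703125


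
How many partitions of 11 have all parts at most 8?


Using the generating function (1-x)^(-1)(1-x^2)^(-1)...(1-x^8)^(-1),
the coefficient of x^11 counts these restricted partitions.
Result = 52

52


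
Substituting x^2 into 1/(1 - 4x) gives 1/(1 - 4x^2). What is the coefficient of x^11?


Since 1/(1 - 4x^2) only has even powers of x,
the coefficient of x^11 (odd) is 0.

0


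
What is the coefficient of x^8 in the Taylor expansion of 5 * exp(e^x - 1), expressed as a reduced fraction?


exp(e^x - 1) = sum_{k>=0} Bell_k x^k / k!, where Bell_k is the k-th Bell number.
So the coefficient of x^8 is 5 * Bell_8 / 8!.
Computing: Bell_8 = 4140 and 8! = 40320, giving
5 * 4140/40320 = 115/224.

115/224


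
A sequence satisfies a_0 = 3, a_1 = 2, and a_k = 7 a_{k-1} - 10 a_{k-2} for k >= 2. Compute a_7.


The characteristic equation is t^2 - 7 t + 10 = 0, with roots r_1 = 5 and r_2 = 2 (so c_1 = r_1 + r_2, c_2 = -r_1 r_2 as required).
One can use the closed form a_n = A r_1^n + B r_2^n, but direct iteration is more reliable:
a_0 = 3, a_1 = 2, a_2 = -16, a_3 = -132, a_4 = -764, a_5 = -4028, a_6 = -20556, a_7 = -103612.
So a_7 = -103612.

-103612


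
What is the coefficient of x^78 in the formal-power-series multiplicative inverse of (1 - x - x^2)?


Let the inverse be f(x) = sum_{k>=0} a_k x^k. From f(x) * (1 - x - x^2) = 1 and matching coefficients:
 x^0: a_0 = 1.
 x^1: a_1 - a_0 = 0, so a_1 = 1.
 x^k (k >= 2): a_k - a_{k-1} - a_{k-2} = 0, i.e. a_k = a_{k-1} + a_{k-2}.
This is the Fibonacci-type recurrence shifted so that a_0 = a_1 = 1.
Iterating: a_0=1, a_1=1, a_2=2, a_3=3, a_4=5, a_5=8, a_6=13, a_7=21, a_8=34, a_9=55, ...
a_78 = 14472334024676221.

14472334024676221


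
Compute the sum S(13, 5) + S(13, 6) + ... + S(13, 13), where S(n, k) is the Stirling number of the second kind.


By definition, S(n, k) counts partitions of an n-set into exactly k nonempty blocks.
Computing row n = 13 for k = 5..13:
S(13, k): 7508501, 9321312, 5715424, 1899612, 359502, 39325, 2431, 78, 1
Sum = 24846186.

24846186


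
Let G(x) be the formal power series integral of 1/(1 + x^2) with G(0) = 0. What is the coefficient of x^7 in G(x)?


1/(1 + x^2) = sum_{j>=0} (-1)^j x^(2j). Integrating termwise with G(0) = 0:
G(x) = sum_{j>=0} (-1)^j x^(2j+1) / (2j+1) = arctan(x).
Only odd powers are nonzero. For x^7 write 7 = 2*3 + 1, giving
(-1)^3 / 7 = -1/7 = -1/7.

-1/7


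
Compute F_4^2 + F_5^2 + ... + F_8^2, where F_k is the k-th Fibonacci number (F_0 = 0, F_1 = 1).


There is a standard identity sum_{k=0}^{N} F_k^2 = F_N * F_{N+1} (proved inductively from the telescoping relation F_k^2 = F_k F_{k+1} - F_{k-1} F_k). Then
sum_{k=4}^{8} F_k^2 = F_8 F_9 - F_3 F_4.
Computing: F_8 = 21, F_9 = 34, F_3 = 2, F_4 = 3.
Sum = 21 * 34 - 2 * 3 = 708.

708


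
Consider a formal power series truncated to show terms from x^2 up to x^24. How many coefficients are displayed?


From x^2 to x^24 inclusive, the count is 24 - 2 + 1 = 23.

23


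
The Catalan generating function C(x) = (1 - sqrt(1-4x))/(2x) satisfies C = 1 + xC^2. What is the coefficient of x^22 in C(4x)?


Substituting x -> 4x scales the n-th coefficient by 4^n, so [x^22] C(4x) = 4^22 * C_22.
C_22 = C(2*22, 22)/(23) = 2104098963720/23 = 91482563640.
So 4^22 * 91482563640 = 17592186044416 * 91482563640 = 1609378279375006586634240.

1609378279375006586634240


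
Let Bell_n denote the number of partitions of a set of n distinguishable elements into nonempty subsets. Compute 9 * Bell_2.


Bell_2 can be computed from the Bell triangle or from Dobinski's identity Bell_n = (1/e) * sum_{k>=0} k^n / k!.
Computing Bell_2 = 2.
Then 9 * 2 = 18.

18


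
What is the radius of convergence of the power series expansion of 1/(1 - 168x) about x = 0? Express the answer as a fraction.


Expanding 1/(1 - 168x) = sum_{k>=0} 168^k x^k, the series converges when |168x| < 1, i.e., |x| < 1/168.
So the radius of convergence is 1/168 = 1/168.

1/168


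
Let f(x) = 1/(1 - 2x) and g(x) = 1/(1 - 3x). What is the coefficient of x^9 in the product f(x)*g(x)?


The coefficient of x^n in f*g is the Cauchy product: sum_{k=0}^{n} a^k * b^(n-k).
With a=2, b=3, n=9:
sum_{k=0}^{9} 2^k * 3^(9-k)
= 58025

58025


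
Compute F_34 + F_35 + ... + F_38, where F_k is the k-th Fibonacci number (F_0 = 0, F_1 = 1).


Use the identity sum_{k=0}^{N} F_k = F_{N+2} - 1 (which follows from F_{k+2} - F_{k+1} = F_k). Then
sum_{k=34}^{38} F_k = (F_{40} - 1) - (F_{35} - 1) = F_{40} - F_{35}.
Computing: F_{40} = 102334155, F_{35} = 9227465, so
Sum = 102334155 - 9227465 = 93106690.

93106690


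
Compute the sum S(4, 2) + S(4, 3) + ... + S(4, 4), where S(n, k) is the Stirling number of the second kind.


By definition, S(n, k) counts partitions of an n-set into exactly k nonempty blocks.
Computing row n = 4 for k = 2..4:
S(4, k): 7, 6, 1
Sum = 14.

14


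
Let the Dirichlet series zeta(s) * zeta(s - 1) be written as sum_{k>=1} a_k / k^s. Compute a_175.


Convolution gives a_k = sum_{d | k} d * 1 = sum_{d | k} d = sigma(k), the sum of positive divisors of k.
For k = 175, the divisors are 1, 5, 7, 25, 35, 175, so
sigma(175) = 1 + 5 + 7 + 25 + 35 + 175 = 248.

248


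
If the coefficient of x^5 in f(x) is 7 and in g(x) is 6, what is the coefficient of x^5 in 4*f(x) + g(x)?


Scalar multiplication scales coefficients: 4 * 7 = 28.
Then add the g coefficient: 28 + 6
= 34

34


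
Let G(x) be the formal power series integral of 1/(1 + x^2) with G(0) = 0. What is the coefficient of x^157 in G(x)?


1/(1 + x^2) = sum_{j>=0} (-1)^j x^(2j). Integrating termwise with G(0) = 0:
G(x) = sum_{j>=0} (-1)^j x^(2j+1) / (2j+1) = arctan(x).
Only odd powers are nonzero. For x^157 write 157 = 2*78 + 1, giving
(-1)^78 / 157 = 1/157 = 1/157.

1/157


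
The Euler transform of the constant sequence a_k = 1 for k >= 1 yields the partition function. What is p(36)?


The Euler transform converts the sequence a_k = 1 into the number of integer partitions.
Using the recurrence or dynamic programming:
p(36) = 17977

17977


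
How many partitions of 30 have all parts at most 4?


Using the generating function (1-x)^(-1)(1-x^2)^(-1)...(1-x^4)^(-1),
the coefficient of x^30 counts these restricted partitions.
Result = 297

297


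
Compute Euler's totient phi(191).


phi(n) counts integers in [1, n] coprime to n. Using the multiplicative formula phi(n) = n * prod_{p | n} (1 - 1/p):
191 = 191, so
phi(191) = 191 * (1 - 1/191) = 190.

190


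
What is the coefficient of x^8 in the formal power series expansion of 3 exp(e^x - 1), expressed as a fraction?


exp(e^x - 1) is the exponential generating function for the Bell numbers Bell_k: exp(e^x - 1) = sum_{k>=0} Bell_k x^k / k!.
So the coefficient of x^8 in 3 exp(e^x - 1) is 3 Bell_8 / 8!.
Computing: Bell_8 = 4140 and 8! = 40320, giving
3 * 4140/40320 = 69/224.

69/224


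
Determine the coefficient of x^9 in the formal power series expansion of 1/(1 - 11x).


The geometric series identity gives 1/(1 - c x) = sum_{k>=0} c^k x^k, so the coefficient of x^k is c^k.
Here c = 11 and k = 9.
Computing: 11^9 = 2357947691

2357947691


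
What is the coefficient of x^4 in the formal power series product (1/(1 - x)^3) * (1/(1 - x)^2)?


Combine the factors: (1/(1 - x)^3) * (1/(1 - x)^2) = 1/(1 - x)^5.
Then use 1/(1 - x)^r = sum_{k>=0} C(k + r - 1, r - 1) x^k with r = 5 and k = 4:
C(8, 4) = 70.

70


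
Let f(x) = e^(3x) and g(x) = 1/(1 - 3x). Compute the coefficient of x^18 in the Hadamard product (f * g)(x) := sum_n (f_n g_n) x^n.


Expanding: f_k = 3^k/k! (from e^(3x)) and g_k = 3^k (from 1/(1 - 3x)). So the Hadamard coefficient (f * g)_k = 3^k 3^k / k! = (9)^k / k!.
For k = 18: 9^18/18! = 150094635296999121/6402373705728000 = 22876792454961/975822848000.

22876792454961/975822848000


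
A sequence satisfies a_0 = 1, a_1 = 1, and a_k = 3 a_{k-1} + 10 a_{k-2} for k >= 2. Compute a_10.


The characteristic equation is t^2 - 3 t - 10 = 0, with roots r_1 = 5 and r_2 = -2 (so c_1 = r_1 + r_2, c_2 = -r_1 r_2 as required).
One can use the closed form a_n = A r_1^n + B r_2^n, but direct iteration is more reliable:
a_0 = 1, a_1 = 1, a_2 = 13, a_3 = 49, a_4 = 277, a_5 = 1321, a_6 = 6733, a_7 = 33409, a_8 = 167557, a_9 = 836761, a_10 = 4185853.
So a_10 = 4185853.

4185853


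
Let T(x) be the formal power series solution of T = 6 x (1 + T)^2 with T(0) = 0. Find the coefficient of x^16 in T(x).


Apply the Lagrange inversion formula: if T = 6 x * phi(T) with phi(t) = (1 + t)^2, then [x^n] T = 6^n * (1/n) [t^(n-1)] phi(t)^n = 6^n * (1/n) [t^(n-1)] (1 + t)^(2n) = 6^n * (1/n) C(2n, n-1).
Using the identity C(2n, n-1) = C(2n, n) * n / (n+1), the unscaled factor equals C(2n, n) / (n+1) = C_n, the n-th Catalan number.
For n = 16: C_16 = C(32, 16) / 17 = 601080390/17 = 35357670.
With the 6^16 = 2821109907456 factor, the coefficient is 2821109907456 * 35357670 = 99747873141559787520.

99747873141559787520


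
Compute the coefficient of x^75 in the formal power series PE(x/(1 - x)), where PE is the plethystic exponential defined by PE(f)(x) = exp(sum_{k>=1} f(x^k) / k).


For f(x) = x/(1 - x) we have
sum_{k>=1} f(x^k) / k = sum_{k>=1} (1/k) * x^k / (1 - x^k) = sum_{k, m >= 1} x^(k m) / k,
which after exponentiating simplifies to
PE(x/(1 - x)) = prod_{k>=1} 1 / (1 - x^k).
This is the generating function for the partition function p(n), so the coefficient of x^75 is p(75).
Computing p(75) by dynamic programming over parts 1, 2, ..., 75: p(75) = 8118264.

8118264


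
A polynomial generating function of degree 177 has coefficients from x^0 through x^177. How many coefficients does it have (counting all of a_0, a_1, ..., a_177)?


A polynomial of degree 177 takes the form a_0 + a_1 x + ... + a_177 x^177.
The number of coefficients is 177 + 1 = 178.

178


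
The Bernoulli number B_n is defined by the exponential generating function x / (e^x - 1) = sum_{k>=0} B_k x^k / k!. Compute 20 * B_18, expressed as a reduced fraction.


Bernoulli numbers can also be computed recursively via B_0 = 1 and sum_{j=0}^{m} C(m+1, j) B_j = 0 for m >= 1. Odd-index Bernoulli numbers vanish for k >= 3.
Computing B_18 = 43867/798, so 20 * B_18 = 20 * 43867/798 = 438670/399.

438670/399


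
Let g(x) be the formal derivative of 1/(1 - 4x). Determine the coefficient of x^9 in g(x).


Differentiate termwise: d/dx sum_{k>=0} 4^k x^k = sum_{k>=1} k 4^k x^(k-1) = sum_{j>=0} (j+1) 4^(j+1) x^j.
Equivalently, d/dx [1/(1 - 4x)] = 4/(1 - 4x)^2.
For j = 9: 10 * 4^10 = 10 * 1048576 = 10485760.

10485760


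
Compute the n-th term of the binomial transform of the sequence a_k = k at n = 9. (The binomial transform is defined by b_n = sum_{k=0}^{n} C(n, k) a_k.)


With a_k = k, b_n = sum_{k=0}^{n} C(n, k) k. Using k * C(n, k) = n * C(n-1, k-1) gives b_n = n * sum_{k>=1} C(n-1, k-1) = n * 2^(n-1).
For n = 9: 9 * 2^8 = 9 * 256 = 2304.

2304


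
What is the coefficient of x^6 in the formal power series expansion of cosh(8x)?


The Maclaurin series is cosh(t) = sum_{m>=0} t^(2m) / (2m)!, so substituting t = 8x, only even powers of x are nonzero, with coefficient of x^(2m) equal to 8^(2m) / (2m)!.
For x^6 the coefficient is 8^6/6! = 262144/720 = 16384/45.

16384/45


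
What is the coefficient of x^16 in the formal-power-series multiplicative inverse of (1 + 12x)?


The inverse is 1/(1 + 12x). Apply the geometric identity 1/(1 - y) = sum_{k>=0} y^k with y = -12x:
1/(1 + 12x) = sum_{k>=0} (-12)^k x^k.
So the coefficient of x^16 is (-12)^16 = 184884258895036416.

184884258895036416


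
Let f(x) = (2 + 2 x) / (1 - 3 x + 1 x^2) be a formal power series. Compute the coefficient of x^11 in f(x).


Write f(x) = sum_{k>=0} a_k x^k. Multiplying both sides by 1 - 3 x + 1 x^2 gives
(1 - 3 x + 1 x^2) sum_{k>=0} a_k x^k = 2 + 2 x.
Matching coefficients:
 x^0: a_0 = 2
 x^1: a_1 - 3 a_0 = 2  =>  a_1 = 3*2 + 2 = 8
 x^k (k >= 2): a_k = 3 a_{k-1} - 1 a_{k-2}.
Iterating: a_2 = 22, a_3 = 58, a_4 = 152, a_5 = 398, a_6 = 1042, a_7 = 2728, a_8 = 7142, a_9 = 18698, a_10 = 48952, a_11 = 128158.
So the coefficient of x^11 is 128158.

128158


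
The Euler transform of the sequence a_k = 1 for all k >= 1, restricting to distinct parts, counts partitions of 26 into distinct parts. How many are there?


Partitions of 26 into distinct parts can be computed via generating function.
Product (1+x)(1+x^2)(1+x^3)...
The coefficient of x^26 = 165

165


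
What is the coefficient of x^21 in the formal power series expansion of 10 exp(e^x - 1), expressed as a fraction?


exp(e^x - 1) is the exponential generating function for the Bell numbers Bell_k: exp(e^x - 1) = sum_{k>=0} Bell_k x^k / k!.
So the coefficient of x^21 in 10 exp(e^x - 1) is 10 Bell_21 / 21!.
Computing: Bell_21 = 474869816156751 and 21! = 51090942171709440000, giving
10 * 474869816156751/51090942171709440000 = 158289938718917/1703031405723648000.

158289938718917/1703031405723648000


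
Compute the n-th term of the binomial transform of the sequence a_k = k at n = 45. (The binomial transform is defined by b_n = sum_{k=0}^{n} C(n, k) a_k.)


With a_k = k, b_n = sum_{k=0}^{n} C(n, k) k. Using k * C(n, k) = n * C(n-1, k-1) gives b_n = n * sum_{k>=1} C(n-1, k-1) = n * 2^(n-1).
For n = 45: 45 * 2^44 = 45 * 17592186044416 = 791648371998720.

791648371998720


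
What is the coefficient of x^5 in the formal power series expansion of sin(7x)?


The Maclaurin series is sin(t) = sum_{k>=0} (-1)^k t^(2k+1) / (2k+1)!, so substituting t = 7x, only odd powers of x are nonzero, with coefficient of x^(2k+1) equal to (-1)^k 7^(2k+1) / (2k+1)!.
Write 5 = 2*2 + 1, giving the coefficient (-1)^2 * 7^5 / 5! = 16807/120 = 16807/120.

16807/120


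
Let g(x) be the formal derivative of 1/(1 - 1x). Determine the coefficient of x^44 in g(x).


Differentiate termwise: d/dx sum_{k>=0} 1^k x^k = sum_{k>=1} k 1^k x^(k-1) = sum_{j>=0} (j+1) 1^(j+1) x^j.
Equivalently, d/dx [1/(1 - 1x)] = 1/(1 - 1x)^2.
For j = 44: 45 * 1^45 = 45 * 1 = 45.

45


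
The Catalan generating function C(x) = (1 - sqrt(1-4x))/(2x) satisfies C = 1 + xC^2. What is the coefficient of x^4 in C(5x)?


Substituting x -> 5x scales the n-th coefficient by 5^n, so [x^4] C(5x) = 5^4 * C_4.
C_4 = C(2*4, 4)/(5) = 70/5 = 14.
So 5^4 * 14 = 625 * 14 = 8750.

8750


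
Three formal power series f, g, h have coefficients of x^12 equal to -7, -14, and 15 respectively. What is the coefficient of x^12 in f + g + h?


Series addition is componentwise:
-7 + -14 + 15
= -6

-6


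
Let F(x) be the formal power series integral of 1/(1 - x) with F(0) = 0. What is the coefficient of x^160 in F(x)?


1/(1 - x) = sum_{k>=0} x^k. Integrating termwise and using F(0) = 0 gives
F(x) = sum_{k>=0} x^(k+1) / (k+1) = sum_{m>=1} x^m / m = -ln(1 - x).
So the coefficient of x^160 is 1/160 = 1/160.

1/160


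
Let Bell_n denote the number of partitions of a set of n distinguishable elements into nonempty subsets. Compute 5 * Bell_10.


Bell_10 can be computed from the Bell triangle or from Dobinski's identity Bell_n = (1/e) * sum_{k>=0} k^n / k!.
Computing Bell_10 = 115975.
Then 5 * 115975 = 579875.

579875


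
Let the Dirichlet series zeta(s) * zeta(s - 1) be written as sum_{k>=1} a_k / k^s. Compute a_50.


Convolution gives a_k = sum_{d | k} d * 1 = sum_{d | k} d = sigma(k), the sum of positive divisors of k.
For k = 50, the divisors are 1, 2, 5, 10, 25, 50, so
sigma(50) = 1 + 2 + 5 + 10 + 25 + 50 = 93.

93


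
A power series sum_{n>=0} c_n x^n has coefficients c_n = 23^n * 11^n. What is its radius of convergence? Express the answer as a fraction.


By the root test (Cauchy-Hadamard), the radius is R = 1 / limsup_n |c_n|^(1/n).
Here |c_n|^(1/n) = (23^n * 11^n)^(1/n) = 23 * 11 = 253 for all n.
So R = 1/253 = 1/253.

1/253


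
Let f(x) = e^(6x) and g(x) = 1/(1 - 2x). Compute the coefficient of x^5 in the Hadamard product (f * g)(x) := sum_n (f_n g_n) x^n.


Expanding: f_k = 6^k/k! (from e^(6x)) and g_k = 2^k (from 1/(1 - 2x)). So the Hadamard coefficient (f * g)_k = 6^k 2^k / k! = (12)^k / k!.
For k = 5: 12^5/5! = 248832/120 = 10368/5.

10368/5


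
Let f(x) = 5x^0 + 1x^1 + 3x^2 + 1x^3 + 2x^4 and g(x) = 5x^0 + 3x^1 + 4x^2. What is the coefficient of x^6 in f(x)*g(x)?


Cauchy product at x^6:
2*4
= 8

8


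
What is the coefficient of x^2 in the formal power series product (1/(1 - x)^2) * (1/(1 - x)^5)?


Combine the factors: (1/(1 - x)^2) * (1/(1 - x)^5) = 1/(1 - x)^7.
Then use 1/(1 - x)^r = sum_{k>=0} C(k + r - 1, r - 1) x^k with r = 7 and k = 2:
C(8, 6) = 28.

28


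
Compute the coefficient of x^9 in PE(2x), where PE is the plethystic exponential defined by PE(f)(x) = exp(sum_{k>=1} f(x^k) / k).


With f(x) = 2x, the exponent is sum_{k>=1} 2 x^k / k = 2 * (-ln(1 - x)). Exponentiating:
PE(2x) = exp(-2 ln(1 - x)) = 1/(1 - x)^2.
By the negative binomial expansion, [x^n] 1/(1 - x)^2 = C(n + 1, 1).
For n = 9: C(10, 1) = 10.

10


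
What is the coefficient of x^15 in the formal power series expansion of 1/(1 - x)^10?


The negative binomial / multiset identity is
1/(1 - x)^r = sum_{k>=0} C(k + r - 1, r - 1) x^k.
Here r = 10 and k = 15, so the coefficient is
C(15 + 9, 9) = C(24, 9)
= 1307504

1307504


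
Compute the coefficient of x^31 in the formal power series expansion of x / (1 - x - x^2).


Let f(x) = sum_{k>=0} a_k x^k. Multiplying f(x) * (1 - x - x^2) = x and matching coefficients gives a_0 = 0, a_1 = 1, and a_k = a_{k-1} + a_{k-2} for k >= 2. These are the Fibonacci numbers F_k.
Iterating from F_0 = 0, F_1 = 1:
F_0=0, F_1=1, F_2=1, F_3=2, F_4=3, F_5=5, F_6=8, F_7=13, F_8=21, F_9=34, ...
F_31 = 1346269.

1346269


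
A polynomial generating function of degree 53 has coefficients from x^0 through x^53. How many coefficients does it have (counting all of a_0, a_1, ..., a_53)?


A polynomial of degree 53 takes the form a_0 + a_1 x + ... + a_53 x^53.
The number of coefficients is 53 + 1 = 54.

54


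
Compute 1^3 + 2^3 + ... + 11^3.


This power sum has a closed form given by Faulhaber's formula
sum_{k=1}^{m} k^p = (1 / (p + 1)) * sum_{j=0}^{p} C(p + 1, j) B_j m^(p + 1 - j),
but for small m direct computation is fastest:
1 + 8 + 27 + 64 + 125 + 216 + 343 + 512 + 729 + 1000 + 1331 = 4356.

4356


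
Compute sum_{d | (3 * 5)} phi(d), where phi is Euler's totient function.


First, 3 * 5 = 15. One classical identity is sum_{d | n} phi(d) = n (each k in [1, n] has a unique gcd with n, and among the k's with gcd(k, n) = n/d there are phi(d) of them). So the sum equals 15. We also verify directly:
Divisors of 15: 1, 3, 5, 15.
phi values: 1, 2, 4, 8.
Sum = 15.

15


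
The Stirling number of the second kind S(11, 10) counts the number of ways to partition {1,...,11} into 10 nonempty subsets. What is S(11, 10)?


Using the explicit formula S(n,k) = (1/k!) sum_{j=0}^{k} (-1)^(k-j) C(k,j) j^n:
S(11, 10) = 55
Equivalently, S(n,k) is n! times the coefficient of x^n in the EGF (e^x - 1)^k / k!.

55


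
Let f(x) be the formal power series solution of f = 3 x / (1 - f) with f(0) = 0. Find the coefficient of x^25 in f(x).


Apply Lagrange inversion: f = 3 x * phi(f) with phi(t) = 1/(1 - t), so
[x^n] f = 3^n * (1/n) [t^(n-1)] phi(t)^n = 3^n * (1/n) [t^(n-1)] (1 - t)^(-n) = 3^n * (1/n) C(2n - 2, n - 1) = 3^n * C_{n-1}.
For n = 25: C_24 = C(48, 24) / 25 = 32247603683100/25 = 1289904147324.
With the 3^25 = 847288609443 factor, the coefficient is 847288609443 * 1289904147324 = 1092921091300910569580532.

1092921091300910569580532


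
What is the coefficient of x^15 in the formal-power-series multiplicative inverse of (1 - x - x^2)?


Let the inverse be f(x) = sum_{k>=0} a_k x^k. From f(x) * (1 - x - x^2) = 1 and matching coefficients:
 x^0: a_0 = 1.
 x^1: a_1 - a_0 = 0, so a_1 = 1.
 x^k (k >= 2): a_k - a_{k-1} - a_{k-2} = 0, i.e. a_k = a_{k-1} + a_{k-2}.
This is the Fibonacci-type recurrence shifted so that a_0 = a_1 = 1.
Iterating: a_0=1, a_1=1, a_2=2, a_3=3, a_4=5, a_5=8, a_6=13, a_7=21, a_8=34, a_9=55, ...
a_15 = 987.

987


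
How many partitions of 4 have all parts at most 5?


Using the generating function (1-x)^(-1)(1-x^2)^(-1)...(1-x^5)^(-1),
the coefficient of x^4 counts these restricted partitions.
Result = 5

5


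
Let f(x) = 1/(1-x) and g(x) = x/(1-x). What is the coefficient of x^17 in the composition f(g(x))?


First simplify the composition: f(g(x)) = 1/(1 - x/(1-x)) = (1-x)/((1-x) - x) = (1-x)/(1-2x).
Now extract the coefficient. Write (1-x)/(1-2x) = 1/(1-2x) - x/(1-2x).
The coefficient of x^n in 1/(1-2x) is 2^n, and in x/(1-2x) is 2^(n-1) (for n >= 1).
So the coefficient of x^17 is 2^17 - 2^16 = 131072 - 65536 = 65536.

65536


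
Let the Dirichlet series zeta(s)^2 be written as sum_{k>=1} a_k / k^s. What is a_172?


The Dirichlet convolution of the constant function 1 with itself gives (1 * 1)(k) = sum_{d | k} 1 = d(k), the number of positive divisors of k.
Since zeta(s) = sum_{k>=1} 1/k^s, we have zeta(s)^2 = sum_{k>=1} d(k)/k^s, so a_k = d(k).
For k = 172: the divisors are 1, 2, 4, 43, 86, 172.
Count = 6.

6


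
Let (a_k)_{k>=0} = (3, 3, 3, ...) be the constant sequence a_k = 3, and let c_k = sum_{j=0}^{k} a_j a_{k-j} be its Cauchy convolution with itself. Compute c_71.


Since a_j = 3 for all j >= 0, the convolution sum becomes
c_k = sum_{j=0}^{k} 3 * 3 = 9 * (k + 1).
Equivalently, the generating function of (a_k) is 3/(1 - x) and its square is 9/(1 - x)^2 = sum_{k>=0} 9(k + 1) x^k.
For k = 71: 9 * 72 = 648.

648


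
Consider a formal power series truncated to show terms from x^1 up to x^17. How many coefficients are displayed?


From x^1 to x^17 inclusive, the count is 17 - 1 + 1 = 17.

17


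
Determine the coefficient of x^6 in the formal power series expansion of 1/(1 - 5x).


The geometric series identity gives 1/(1 - c x) = sum_{k>=0} c^k x^k, so the coefficient of x^k is c^k.
Here c = 5 and k = 6.
Computing: 5^6 = 15625

15625


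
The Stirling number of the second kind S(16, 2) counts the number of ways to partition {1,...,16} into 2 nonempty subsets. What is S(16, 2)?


Using the explicit formula S(n,k) = (1/k!) sum_{j=0}^{k} (-1)^(k-j) C(k,j) j^n:
S(16, 2) = 32767
Equivalently, S(n,k) is n! times the coefficient of x^n in the EGF (e^x - 1)^k / k!.

32767


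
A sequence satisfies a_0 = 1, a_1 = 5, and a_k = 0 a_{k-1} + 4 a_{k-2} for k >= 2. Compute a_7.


The characteristic equation is t^2 - 0 t - 4 = 0, with roots r_1 = 2 and r_2 = -2 (so c_1 = r_1 + r_2, c_2 = -r_1 r_2 as required).
One can use the closed form a_n = A r_1^n + B r_2^n, but direct iteration is more reliable:
a_0 = 1, a_1 = 5, a_2 = 4, a_3 = 20, a_4 = 16, a_5 = 80, a_6 = 64, a_7 = 320.
So a_7 = 320.

320


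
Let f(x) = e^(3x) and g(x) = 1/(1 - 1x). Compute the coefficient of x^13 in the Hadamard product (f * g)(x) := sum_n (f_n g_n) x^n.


Expanding: f_k = 3^k/k! (from e^(3x)) and g_k = 1^k (from 1/(1 - 1x)). So the Hadamard coefficient (f * g)_k = 3^k 1^k / k! = (3)^k / k!.
For k = 13: 3^13/13! = 1594323/6227020800 = 6561/25625600.

6561/25625600


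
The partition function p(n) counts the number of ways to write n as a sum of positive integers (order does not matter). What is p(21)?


Using the generating function prod_{k>=1} 1/(1-x^k), we compute p(21).
By dynamic programming over parts 1 through 21:
p(21) = 792

792


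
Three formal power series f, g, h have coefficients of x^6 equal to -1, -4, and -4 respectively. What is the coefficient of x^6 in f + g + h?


Series addition is componentwise:
-1 + -4 + -4
= -9

-9


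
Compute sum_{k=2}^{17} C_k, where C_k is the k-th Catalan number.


C_2 through C_17: 2, 5, 14, 42, 132, 429, 1430, 4862, 16796, 58786, 208012, 742900, 2674440, 9694845, 35357670, 129644790
Sum = 2 + 5 + 14 + 42 + 132 + 429 + 1430 + 4862 + 16796 + 58786 + 208012 + 742900 + 2674440 + 9694845 + 35357670 + 129644790
= 178405155

178405155


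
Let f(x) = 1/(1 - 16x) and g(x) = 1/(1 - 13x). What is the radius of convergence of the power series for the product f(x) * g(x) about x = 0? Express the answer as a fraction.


The radius of 1/(1 - 16x) is 1/16 (nearest singularity at x = 1/16), and the radius of 1/(1 - 13x) is 1/13.
The product f(x)*g(x) = 1/((1 - 16x)(1 - 13x)) has singularities at both 1/16 and 1/13, so its radius of convergence is the distance to the nearest one:
min(1/16, 1/13) = 1/16.

1/16


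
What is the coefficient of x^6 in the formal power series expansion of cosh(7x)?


The Maclaurin series is cosh(t) = sum_{m>=0} t^(2m) / (2m)!, so substituting t = 7x, only even powers of x are nonzero, with coefficient of x^(2m) equal to 7^(2m) / (2m)!.
For x^6 the coefficient is 7^6/6! = 117649/720 = 117649/720.

117649/720


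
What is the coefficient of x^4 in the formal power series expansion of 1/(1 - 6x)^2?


The general identity 1/(1 - c x)^r = sum_{k>=0} c^k C(k + r - 1, r - 1) x^k follows by substituting y = c x into 1/(1 - y)^r = sum_{k>=0} C(k + r - 1, r - 1) y^k.
For c = 6, r = 2, k = 4:
6^4 * C(5, 1) = 1296 * 5 = 6480.

6480


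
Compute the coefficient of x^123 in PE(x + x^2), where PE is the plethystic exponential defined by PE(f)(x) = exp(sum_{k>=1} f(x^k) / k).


With f(x) = x + x^2, the exponent is sum_{k>=1} (x^k + x^(2k)) / k = -ln(1 - x) - ln(1 - x^2). Exponentiating:
PE(x + x^2) = 1 / ((1 - x)(1 - x^2)).
This is the generating function for partitions of n into parts of size 1 or 2. The number of 2's can be any j in 0..61, and the rest are 1's, so
[x^123] = floor(123/2) + 1 = 62.

62


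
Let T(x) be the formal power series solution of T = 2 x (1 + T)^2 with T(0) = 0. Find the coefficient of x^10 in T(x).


Apply the Lagrange inversion formula: if T = 2 x * phi(T) with phi(t) = (1 + t)^2, then [x^n] T = 2^n * (1/n) [t^(n-1)] phi(t)^n = 2^n * (1/n) [t^(n-1)] (1 + t)^(2n) = 2^n * (1/n) C(2n, n-1).
Using the identity C(2n, n-1) = C(2n, n) * n / (n+1), the unscaled factor equals C(2n, n) / (n+1) = C_n, the n-th Catalan number.
For n = 10: C_10 = C(20, 10) / 11 = 184756/11 = 16796.
With the 2^10 = 1024 factor, the coefficient is 1024 * 16796 = 17199104.

17199104


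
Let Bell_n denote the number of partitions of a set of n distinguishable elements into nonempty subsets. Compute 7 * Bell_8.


Bell_8 can be computed from the Bell triangle or from Dobinski's identity Bell_n = (1/e) * sum_{k>=0} k^n / k!.
Computing Bell_8 = 4140.
Then 7 * 4140 = 28980.

28980


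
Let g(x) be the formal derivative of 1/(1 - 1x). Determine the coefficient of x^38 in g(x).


Differentiate termwise: d/dx sum_{k>=0} 1^k x^k = sum_{k>=1} k 1^k x^(k-1) = sum_{j>=0} (j+1) 1^(j+1) x^j.
Equivalently, d/dx [1/(1 - 1x)] = 1/(1 - 1x)^2.
For j = 38: 39 * 1^39 = 39 * 1 = 39.

39


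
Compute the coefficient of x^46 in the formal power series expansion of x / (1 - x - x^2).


Let f(x) = sum_{k>=0} a_k x^k. Multiplying f(x) * (1 - x - x^2) = x and matching coefficients gives a_0 = 0, a_1 = 1, and a_k = a_{k-1} + a_{k-2} for k >= 2. These are the Fibonacci numbers F_k.
Iterating from F_0 = 0, F_1 = 1:
F_0=0, F_1=1, F_2=1, F_3=2, F_4=3, F_5=5, F_6=8, F_7=13, F_8=21, F_9=34, ...
F_46 = 1836311903.

1836311903


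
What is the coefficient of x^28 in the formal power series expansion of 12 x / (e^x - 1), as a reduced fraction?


The exponential generating function for Bernoulli numbers is
x / (e^x - 1) = sum_{k>=0} B_k x^k / k!.
So the coefficient of x^28 in 12 x / (e^x - 1) is 12 B_28 / 28!.
Computing: B_28 = -23749461029/870, 28! = 304888344611713860501504000000, giving
12 * -23749461029/870 / 304888344611713860501504000000 = -3392780147/3157772140621322126622720000000.

-3392780147/3157772140621322126622720000000


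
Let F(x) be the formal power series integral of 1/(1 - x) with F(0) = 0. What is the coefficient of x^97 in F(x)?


1/(1 - x) = sum_{k>=0} x^k. Integrating termwise and using F(0) = 0 gives
F(x) = sum_{k>=0} x^(k+1) / (k+1) = sum_{m>=1} x^m / m = -ln(1 - x).
So the coefficient of x^97 is 1/97 = 1/97.

1/97


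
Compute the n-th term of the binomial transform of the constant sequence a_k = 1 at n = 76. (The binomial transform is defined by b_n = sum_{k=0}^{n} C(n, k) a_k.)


With a_k = 1 for all k, b_n = sum_{k=0}^{n} C(n, k) = 2^n by the binomial theorem.
For n = 76: 2^76 = 75557863725914323419136.

75557863725914323419136


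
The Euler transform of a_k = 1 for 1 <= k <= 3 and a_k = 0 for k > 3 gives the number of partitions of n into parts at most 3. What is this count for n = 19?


Partitions of 19 into parts at most 3:
Using generating function (1-x)^(-1)(1-x^2)^(-1)(1-x^3)^(-1),
the coefficient of x^19 = 40

40


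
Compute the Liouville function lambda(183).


The Liouville function is lambda(k) = (-1)^Omega(k), where Omega(k) counts the prime factors of k with multiplicity.
Factoring: 183 = 3 * 61, so Omega(183) = 2.
lambda(183) = (-1)^2 = 1.

1


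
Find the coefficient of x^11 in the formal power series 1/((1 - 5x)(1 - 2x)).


By partial fractions or Cauchy convolution:
The coefficient equals sum_{k=0}^{11} 5^k * 2^(11-k).
= 81378843

81378843


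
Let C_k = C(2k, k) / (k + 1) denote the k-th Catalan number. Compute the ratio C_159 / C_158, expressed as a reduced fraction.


Using C_k = (2k)! / (k! (k+1)!), the ratio C_{k+1}/C_k simplifies to
C_{k+1}/C_k = [(2k+2)! / ((k+1)! (k+2)!)] * [k! (k+1)! / (2k)!]
 = (2k+2)(2k+1) / ((k+1)(k+2)) = 2(2k+1) / (k+2).
For k = 158: 2(2*158 + 1) / (158 + 2) = 634/160 = 317/80.

317/80


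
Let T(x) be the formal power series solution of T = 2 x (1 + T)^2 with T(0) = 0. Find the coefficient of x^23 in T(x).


Apply the Lagrange inversion formula: if T = 2 x * phi(T) with phi(t) = (1 + t)^2, then [x^n] T = 2^n * (1/n) [t^(n-1)] phi(t)^n = 2^n * (1/n) [t^(n-1)] (1 + t)^(2n) = 2^n * (1/n) C(2n, n-1).
Using the identity C(2n, n-1) = C(2n, n) * n / (n+1), the unscaled factor equals C(2n, n) / (n+1) = C_n, the n-th Catalan number.
For n = 23: C_23 = C(46, 23) / 24 = 8233430727600/24 = 343059613650.
With the 2^23 = 8388608 factor, the coefficient is 8388608 * 343059613650 = 2877792619541299200.

2877792619541299200


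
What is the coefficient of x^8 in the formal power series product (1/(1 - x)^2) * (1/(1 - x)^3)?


Combine the factors: (1/(1 - x)^2) * (1/(1 - x)^3) = 1/(1 - x)^5.
Then use 1/(1 - x)^r = sum_{k>=0} C(k + r - 1, r - 1) x^k with r = 5 and k = 8:
C(12, 4) = 495.

495


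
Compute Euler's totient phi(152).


phi(n) counts integers in [1, n] coprime to n. Using the multiplicative formula phi(n) = n * prod_{p | n} (1 - 1/p):
152 = 2^3 * 19, so
phi(152) = 152 * (1 - 1/2) * (1 - 1/19) = 72.

72


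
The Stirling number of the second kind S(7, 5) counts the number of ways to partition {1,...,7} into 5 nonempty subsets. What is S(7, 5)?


Using the explicit formula S(n,k) = (1/k!) sum_{j=0}^{k} (-1)^(k-j) C(k,j) j^n:
S(7, 5) = 140
Equivalently, S(n,k) is n! times the coefficient of x^n in the EGF (e^x - 1)^k / k!.

140


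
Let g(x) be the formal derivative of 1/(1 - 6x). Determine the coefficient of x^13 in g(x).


Differentiate termwise: d/dx sum_{k>=0} 6^k x^k = sum_{k>=1} k 6^k x^(k-1) = sum_{j>=0} (j+1) 6^(j+1) x^j.
Equivalently, d/dx [1/(1 - 6x)] = 6/(1 - 6x)^2.
For j = 13: 14 * 6^14 = 14 * 78364164096 = 1097098297344.

1097098297344


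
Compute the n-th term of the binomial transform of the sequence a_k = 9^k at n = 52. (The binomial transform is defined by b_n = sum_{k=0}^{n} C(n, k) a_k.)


With a_k = 9^k, b_n = sum_{k=0}^{n} C(n, k) 9^k = (1 + 9)^n by the binomial theorem.
For n = 52: (1 + 9)^52 = 10^52 = 10000000000000000000000000000000000000000000000000000.

10000000000000000000000000000000000000000000000000000


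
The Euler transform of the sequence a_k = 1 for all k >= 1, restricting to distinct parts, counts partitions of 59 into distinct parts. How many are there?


Partitions of 59 into distinct parts can be computed via generating function.
Product (1+x)(1+x^2)(1+x^3)...
The coefficient of x^59 = 9792

9792


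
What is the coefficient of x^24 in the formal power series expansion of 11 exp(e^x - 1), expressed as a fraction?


exp(e^x - 1) is the exponential generating function for the Bell numbers Bell_k: exp(e^x - 1) = sum_{k>=0} Bell_k x^k / k!.
So the coefficient of x^24 in 11 exp(e^x - 1) is 11 Bell_24 / 24!.
Computing: Bell_24 = 445958869294805289 and 24! = 620448401733239439360000, giving
11 * 445958869294805289/620448401733239439360000 = 148652956431601763/18801466719189073920000.

148652956431601763/18801466719189073920000


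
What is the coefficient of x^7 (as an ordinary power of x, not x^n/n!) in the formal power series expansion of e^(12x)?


The exponential series is e^y = sum_{k>=0} y^k / k!. Substituting y = 12x gives
e^(12x) = sum_{k>=0} 12^k x^k / k!.
So the coefficient of x^n is a^n/n! with a = 12, n = 7:
12^7 / 7! = 35831808/5040 = 248832/35

248832/35


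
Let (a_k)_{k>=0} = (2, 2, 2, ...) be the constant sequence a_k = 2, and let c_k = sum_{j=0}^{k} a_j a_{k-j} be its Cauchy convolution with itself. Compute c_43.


Since a_j = 2 for all j >= 0, the convolution sum becomes
c_k = sum_{j=0}^{k} 2 * 2 = 4 * (k + 1).
Equivalently, the generating function of (a_k) is 2/(1 - x) and its square is 4/(1 - x)^2 = sum_{k>=0} 4(k + 1) x^k.
For k = 43: 4 * 44 = 176.

176


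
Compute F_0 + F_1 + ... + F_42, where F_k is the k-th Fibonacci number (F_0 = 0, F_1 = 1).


Use the identity sum_{k=0}^{N} F_k = F_{N+2} - 1 (which follows from F_{k+2} - F_{k+1} = F_k). Then
sum_{k=0}^{42} F_k = (F_{44} - 1) - (F_{1} - 1) = F_{44} - F_{1}.
Computing: F_{44} = 701408733, F_{1} = 1, so
Sum = 701408733 - 1 = 701408732.

701408732


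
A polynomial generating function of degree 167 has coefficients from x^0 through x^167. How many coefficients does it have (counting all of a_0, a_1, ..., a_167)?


A polynomial of degree 167 takes the form a_0 + a_1 x + ... + a_167 x^167.
The number of coefficients is 167 + 1 = 168.

168


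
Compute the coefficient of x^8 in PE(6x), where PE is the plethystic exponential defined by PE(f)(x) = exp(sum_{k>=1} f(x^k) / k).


With f(x) = 6x, the exponent is sum_{k>=1} 6 x^k / k = 6 * (-ln(1 - x)). Exponentiating:
PE(6x) = exp(-6 ln(1 - x)) = 1/(1 - x)^6.
By the negative binomial expansion, [x^n] 1/(1 - x)^6 = C(n + 5, 5).
For n = 8: C(13, 5) = 1287.

1287


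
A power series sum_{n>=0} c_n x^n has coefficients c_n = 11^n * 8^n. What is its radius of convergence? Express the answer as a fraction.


By the root test (Cauchy-Hadamard), the radius is R = 1 / limsup_n |c_n|^(1/n).
Here |c_n|^(1/n) = (11^n * 8^n)^(1/n) = 11 * 8 = 88 for all n.
So R = 1/88 = 1/88.

1/88


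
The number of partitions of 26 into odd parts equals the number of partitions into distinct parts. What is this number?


Computing partitions of 26 into odd parts (1, 3, 5, ...):
Using the generating function prod_{k>=0} 1/(1-x^(2k+1)),
the count is 165

165


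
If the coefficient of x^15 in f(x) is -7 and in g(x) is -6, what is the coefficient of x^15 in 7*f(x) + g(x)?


Scalar multiplication scales coefficients: 7 * -7 = -49.
Then add the g coefficient: -49 + -6
= -55

-55


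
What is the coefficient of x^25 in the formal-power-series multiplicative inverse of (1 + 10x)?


The inverse is 1/(1 + 10x). Apply the geometric identity 1/(1 - y) = sum_{k>=0} y^k with y = -10x:
1/(1 + 10x) = sum_{k>=0} (-10)^k x^k.
So the coefficient of x^25 is (-10)^25 = -10000000000000000000000000.

-10000000000000000000000000


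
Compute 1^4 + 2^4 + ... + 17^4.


This power sum has a closed form given by Faulhaber's formula
sum_{k=1}^{m} k^p = (1 / (p + 1)) * sum_{j=0}^{p} C(p + 1, j) B_j m^(p + 1 - j),
but for small m direct computation is fastest:
1 + 16 + 81 + 256 + 625 + 1296 + 2401 + 4096 + 6561 + 10000 + 14641 + 20736 + 28561 + 38416 + 50625 + 65536 + 83521 = 327369.

327369


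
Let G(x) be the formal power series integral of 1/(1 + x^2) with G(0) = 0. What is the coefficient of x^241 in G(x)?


1/(1 + x^2) = sum_{j>=0} (-1)^j x^(2j). Integrating termwise with G(0) = 0:
G(x) = sum_{j>=0} (-1)^j x^(2j+1) / (2j+1) = arctan(x).
Only odd powers are nonzero. For x^241 write 241 = 2*120 + 1, giving
(-1)^120 / 241 = 1/241 = 1/241.

1/241


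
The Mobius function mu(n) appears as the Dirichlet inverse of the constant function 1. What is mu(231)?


231 = 3 * 7 * 11 (all distinct primes).
mu(231) = (-1)^3 = -1

-1


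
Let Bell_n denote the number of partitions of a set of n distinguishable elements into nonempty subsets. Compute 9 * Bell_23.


Bell_23 can be computed from the Bell triangle or from Dobinski's identity Bell_n = (1/e) * sum_{k>=0} k^n / k!.
Computing Bell_23 = 44152005855084346.
Then 9 * 44152005855084346 = 397368052695759114.

397368052695759114


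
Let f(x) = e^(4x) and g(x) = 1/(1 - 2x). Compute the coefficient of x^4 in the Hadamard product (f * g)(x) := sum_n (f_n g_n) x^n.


Expanding: f_k = 4^k/k! (from e^(4x)) and g_k = 2^k (from 1/(1 - 2x)). So the Hadamard coefficient (f * g)_k = 4^k 2^k / k! = (8)^k / k!.
For k = 4: 8^4/4! = 4096/24 = 512/3.

512/3
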